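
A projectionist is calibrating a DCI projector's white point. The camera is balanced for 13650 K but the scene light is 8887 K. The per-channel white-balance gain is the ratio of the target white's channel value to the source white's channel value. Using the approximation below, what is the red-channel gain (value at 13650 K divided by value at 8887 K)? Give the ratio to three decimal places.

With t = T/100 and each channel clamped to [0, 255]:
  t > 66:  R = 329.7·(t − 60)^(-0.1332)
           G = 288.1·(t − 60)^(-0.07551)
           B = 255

0.878

At 8887 K (t = 88.87):
  R = 329.7·(88.87 − 60)^(-0.1332) = 329.7·28.87^(-0.1332) = 329.7·0.63895 = 210.663.
At 13650 K (t = 136.5):
  R = 329.7·(136.5 − 60)^(-0.1332) = 329.7·76.5^(-0.1332) = 329.7·0.56117 = 185.019.
Gain = 185.019 / 210.663 = 0.8783 → 0.878.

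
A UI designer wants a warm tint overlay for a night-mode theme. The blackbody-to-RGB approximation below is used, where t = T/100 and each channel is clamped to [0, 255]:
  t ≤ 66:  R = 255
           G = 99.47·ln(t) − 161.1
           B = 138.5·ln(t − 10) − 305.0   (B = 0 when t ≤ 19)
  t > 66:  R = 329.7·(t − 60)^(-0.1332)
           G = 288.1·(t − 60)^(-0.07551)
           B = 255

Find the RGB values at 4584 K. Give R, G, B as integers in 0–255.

t = 4584/100 = 45.84; the t ≤ 66 branch applies.
R = 255 by definition for t ≤ 66.
G = 99.47·ln 45.84 − 161.1 = 99.47·3.8252 − 161.1 = 219.388.
B = 138.5·ln(45.84 − 10) − 305.0 = 138.5·ln 35.84 − 305.0 = 138.5·3.5791 − 305.0 = 190.700.
Rounded: (255, 219, 191).

R=255, G=219, B=191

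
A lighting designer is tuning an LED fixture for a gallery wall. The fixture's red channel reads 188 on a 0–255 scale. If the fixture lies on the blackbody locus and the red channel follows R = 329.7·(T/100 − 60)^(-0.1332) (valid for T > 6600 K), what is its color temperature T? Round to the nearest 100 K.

12800 K

(t − 60)^(-0.1332) = 188/329.7 = 0.57022.
t − 60 = 0.57022^(1/-0.1332) = 0.57022^(-7.508) = 67.848, so t = 127.848.
T = 100·t = 12785 K → 12800 K to the nearest 100 K.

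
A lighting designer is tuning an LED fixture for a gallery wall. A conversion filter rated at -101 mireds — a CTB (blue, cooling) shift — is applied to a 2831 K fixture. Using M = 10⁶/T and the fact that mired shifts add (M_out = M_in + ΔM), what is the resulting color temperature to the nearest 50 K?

3950 K

M_in = 10⁶/2831 = 353.23 mireds.
M_out = 353.23 + (-101) = 252.23 mireds.
T_out = 10⁶/252.23 = 3964.6 K → 3950 K.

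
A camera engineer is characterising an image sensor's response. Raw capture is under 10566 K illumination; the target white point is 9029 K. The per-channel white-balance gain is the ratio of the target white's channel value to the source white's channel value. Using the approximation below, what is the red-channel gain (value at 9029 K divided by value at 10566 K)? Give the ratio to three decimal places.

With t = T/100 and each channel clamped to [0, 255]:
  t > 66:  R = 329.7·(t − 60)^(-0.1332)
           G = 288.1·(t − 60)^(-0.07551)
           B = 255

1.056

At 10566 K (t = 105.66):
  R = 329.7·(105.66 − 60)^(-0.1332) = 329.7·45.66^(-0.1332) = 329.7·0.60110 = 198.184.
At 9029 K (t = 90.29):
  R = 329.7·(90.29 − 60)^(-0.1332) = 329.7·30.29^(-0.1332) = 329.7·0.63488 = 209.320.
Gain = 209.320 / 198.184 = 1.0562 → 1.056.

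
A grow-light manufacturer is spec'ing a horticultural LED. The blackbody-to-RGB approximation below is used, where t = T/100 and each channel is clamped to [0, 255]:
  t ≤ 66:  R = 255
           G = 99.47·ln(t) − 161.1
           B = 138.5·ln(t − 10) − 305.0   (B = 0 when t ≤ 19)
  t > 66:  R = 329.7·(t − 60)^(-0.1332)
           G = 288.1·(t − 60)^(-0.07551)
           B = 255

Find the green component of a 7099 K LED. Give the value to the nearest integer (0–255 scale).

240

t = 7099/100 = 70.99; the t > 66 branch applies.
G = 288.1·(70.99 − 60)^(-0.07551) = 288.1·10.99^(-0.07551) = 288.1·0.83444 = 240.402.
Rounded: 240.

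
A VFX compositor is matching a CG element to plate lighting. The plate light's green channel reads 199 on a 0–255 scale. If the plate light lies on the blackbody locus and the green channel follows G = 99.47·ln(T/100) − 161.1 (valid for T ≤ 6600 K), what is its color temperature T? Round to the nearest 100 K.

3700 K

ln t = (199 + 161.1) / 99.47 = 3.6202.
t = e^3.6202 = 37.345.
T = 100·t = 3734 K → 3700 K to the nearest 100 K.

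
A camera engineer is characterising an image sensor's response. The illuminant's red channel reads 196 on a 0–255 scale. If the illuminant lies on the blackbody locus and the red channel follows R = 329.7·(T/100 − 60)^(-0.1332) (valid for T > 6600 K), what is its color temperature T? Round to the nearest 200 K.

(t − 60)^(-0.1332) = 196/329.7 = 0.59448.
t − 60 = 0.59448^(1/-0.1332) = 0.59448^(-7.508) = 49.621, so t = 109.621.
T = 100·t = 10962 K → 11000 K to the nearest 200 K.

11000 K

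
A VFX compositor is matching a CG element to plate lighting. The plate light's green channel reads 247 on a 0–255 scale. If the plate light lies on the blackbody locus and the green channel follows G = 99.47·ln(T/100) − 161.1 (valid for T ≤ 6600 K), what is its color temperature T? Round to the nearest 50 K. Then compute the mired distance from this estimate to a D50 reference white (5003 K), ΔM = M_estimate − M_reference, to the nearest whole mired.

ln t = (247 + 161.1) / 99.47 = 4.1027.
t = e^4.1027 = 60.506.
T = 100·t = 6051 K → 6050 K to the nearest 50 K.
M_estimate = 10⁶/6050 = 165.29; M_reference = 10⁶/5003 = 199.88.
ΔM = 165.29 − 199.88 = -34.59 → -35 mireds.

-35 mireds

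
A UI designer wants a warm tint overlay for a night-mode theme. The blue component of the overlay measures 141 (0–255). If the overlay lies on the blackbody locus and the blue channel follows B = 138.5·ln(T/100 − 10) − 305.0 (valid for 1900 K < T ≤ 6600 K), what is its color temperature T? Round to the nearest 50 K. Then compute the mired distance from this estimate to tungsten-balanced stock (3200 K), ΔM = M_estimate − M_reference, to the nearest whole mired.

ln(t − 10) = (141 + 305.0) / 138.5 = 3.2202.
t − 10 = e^3.2202 = 25.034, so t = 35.034.
T = 100·t = 3503 K → 3500 K to the nearest 50 K.
M_estimate = 10⁶/3500 = 285.71; M_reference = 10⁶/3200 = 312.50.
ΔM = 285.71 − 312.50 = -26.79 → -27 mireds.

-27 mireds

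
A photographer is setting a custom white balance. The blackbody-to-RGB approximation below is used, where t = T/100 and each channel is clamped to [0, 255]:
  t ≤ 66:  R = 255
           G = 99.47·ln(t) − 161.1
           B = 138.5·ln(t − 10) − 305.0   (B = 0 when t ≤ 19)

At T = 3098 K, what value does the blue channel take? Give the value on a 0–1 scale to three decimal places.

t = 3098/100 = 30.98; the t ≤ 66 branch applies.
B = 138.5·ln(30.98 − 10) − 305.0 = 138.5·ln 20.98 − 305.0 = 138.5·3.0436 − 305.0 = 116.534.
On a 0–1 scale: 116.534/255 = 0.4570 → 0.457.

0.457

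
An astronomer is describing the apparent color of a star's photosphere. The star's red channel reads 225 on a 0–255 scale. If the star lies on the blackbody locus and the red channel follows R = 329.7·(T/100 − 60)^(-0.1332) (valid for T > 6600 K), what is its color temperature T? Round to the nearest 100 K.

7800 K

(t − 60)^(-0.1332) = 225/329.7 = 0.68244.
t − 60 = 0.68244^(1/-0.1332) = 0.68244^(-7.508) = 17.610, so t = 77.610.
T = 100·t = 7761 K → 7800 K to the nearest 100 K.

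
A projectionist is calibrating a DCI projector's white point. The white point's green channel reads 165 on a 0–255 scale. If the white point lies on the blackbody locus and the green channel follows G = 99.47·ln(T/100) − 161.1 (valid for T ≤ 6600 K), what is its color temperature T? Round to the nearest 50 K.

2650 K

ln t = (165 + 161.1) / 99.47 = 3.2784.
t = e^3.2784 = 26.533.
T = 100·t = 2653 K → 2650 K to the nearest 50 K.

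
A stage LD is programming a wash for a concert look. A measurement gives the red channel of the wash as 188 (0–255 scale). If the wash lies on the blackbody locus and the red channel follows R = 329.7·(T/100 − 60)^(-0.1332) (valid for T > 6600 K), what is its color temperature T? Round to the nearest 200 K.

(t − 60)^(-0.1332) = 188/329.7 = 0.57022.
t − 60 = 0.57022^(1/-0.1332) = 0.57022^(-7.508) = 67.848, so t = 127.848.
T = 100·t = 12785 K → 12800 K to the nearest 200 K.

12800 K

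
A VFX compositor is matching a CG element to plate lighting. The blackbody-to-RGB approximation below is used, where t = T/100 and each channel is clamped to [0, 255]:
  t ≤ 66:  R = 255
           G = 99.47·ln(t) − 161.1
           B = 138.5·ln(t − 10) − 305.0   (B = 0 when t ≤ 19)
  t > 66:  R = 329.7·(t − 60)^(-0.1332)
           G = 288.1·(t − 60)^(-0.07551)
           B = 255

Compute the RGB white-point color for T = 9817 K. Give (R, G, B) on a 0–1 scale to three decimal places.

(0.796, 0.858, 1.000)

t = 9817/100 = 98.17; the t > 66 branch applies.
R = 329.7·(98.17 − 60)^(-0.1332) = 329.7·38.17^(-0.1332) = 329.7·0.61562 = 202.971.
G = 288.1·(98.17 − 60)^(-0.07551) = 288.1·38.17^(-0.07551) = 288.1·0.75956 = 218.830.
B = 255 by definition for t > 66.
Dividing each by 255: (0.7960, 0.8582, 1.0000) → (0.796, 0.858, 1.000).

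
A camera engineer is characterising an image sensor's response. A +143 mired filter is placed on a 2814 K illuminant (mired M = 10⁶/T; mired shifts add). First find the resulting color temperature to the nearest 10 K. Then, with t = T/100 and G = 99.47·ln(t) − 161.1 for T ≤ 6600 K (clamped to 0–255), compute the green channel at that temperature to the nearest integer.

137

M_in = 10⁶/2814 = 355.37; M_out = 355.37 + (+143) = 498.37.
T_out = 10⁶/498.37 = 2006.6 K → 2010 K; t = 20.1.
G = 99.47·ln 20.1 − 161.1 = 99.47·3.0007 − 161.1 = 137.382.
Rounded: 137.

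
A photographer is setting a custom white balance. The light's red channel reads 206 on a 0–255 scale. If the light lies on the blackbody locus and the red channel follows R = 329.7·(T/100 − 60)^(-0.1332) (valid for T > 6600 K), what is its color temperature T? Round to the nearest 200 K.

(t − 60)^(-0.1332) = 206/329.7 = 0.62481.
t − 60 = 0.62481^(1/-0.1332) = 0.62481^(-7.508) = 34.152, so t = 94.152.
T = 100·t = 9415 K → 9400 K to the nearest 200 K.

9400 K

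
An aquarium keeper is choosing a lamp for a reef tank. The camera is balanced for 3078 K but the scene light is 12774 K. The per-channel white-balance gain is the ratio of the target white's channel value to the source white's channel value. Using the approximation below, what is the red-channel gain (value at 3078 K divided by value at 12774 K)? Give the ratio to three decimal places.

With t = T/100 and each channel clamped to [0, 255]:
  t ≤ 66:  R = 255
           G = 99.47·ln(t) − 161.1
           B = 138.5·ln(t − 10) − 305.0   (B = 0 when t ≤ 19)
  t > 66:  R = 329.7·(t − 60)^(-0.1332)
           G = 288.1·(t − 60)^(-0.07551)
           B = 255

At 12774 K (t = 127.74):
  R = 329.7·(127.74 − 60)^(-0.1332) = 329.7·67.74^(-0.1332) = 329.7·0.57034 = 188.040.
At 3078 K (t = 30.78):
  R = 255 by definition for t ≤ 66.
Gain = 255.000 / 188.040 = 1.3561 → 1.356.

1.356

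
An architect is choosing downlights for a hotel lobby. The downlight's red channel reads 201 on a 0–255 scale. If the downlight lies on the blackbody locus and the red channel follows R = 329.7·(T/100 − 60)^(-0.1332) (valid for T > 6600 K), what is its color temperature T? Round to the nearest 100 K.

10100 K

(t − 60)^(-0.1332) = 201/329.7 = 0.60965.
t − 60 = 0.60965^(1/-0.1332) = 0.60965^(-7.508) = 41.071, so t = 101.071.
T = 100·t = 10107 K → 10100 K to the nearest 100 K.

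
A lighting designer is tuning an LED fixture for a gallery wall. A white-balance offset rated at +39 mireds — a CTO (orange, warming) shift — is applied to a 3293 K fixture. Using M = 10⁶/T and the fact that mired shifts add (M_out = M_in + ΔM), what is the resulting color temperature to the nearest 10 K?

2920 K

M_in = 10⁶/3293 = 303.67 mireds.
M_out = 303.67 + (+39) = 342.67 mireds.
T_out = 10⁶/342.67 = 2918.2 K → 2920 K.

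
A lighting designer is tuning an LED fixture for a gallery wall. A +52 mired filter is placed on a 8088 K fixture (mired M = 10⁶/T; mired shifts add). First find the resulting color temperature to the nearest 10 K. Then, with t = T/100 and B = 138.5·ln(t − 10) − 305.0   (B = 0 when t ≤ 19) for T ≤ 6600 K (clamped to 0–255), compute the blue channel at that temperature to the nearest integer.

228

M_in = 10⁶/8088 = 123.64; M_out = 123.64 + (+52) = 175.64.
T_out = 10⁶/175.64 = 5693.5 K → 5690 K; t = 56.9.
B = 138.5·ln(56.9 − 10) − 305.0 = 138.5·ln 46.9 − 305.0 = 138.5·3.8480 − 305.0 = 227.950.
Rounded: 228.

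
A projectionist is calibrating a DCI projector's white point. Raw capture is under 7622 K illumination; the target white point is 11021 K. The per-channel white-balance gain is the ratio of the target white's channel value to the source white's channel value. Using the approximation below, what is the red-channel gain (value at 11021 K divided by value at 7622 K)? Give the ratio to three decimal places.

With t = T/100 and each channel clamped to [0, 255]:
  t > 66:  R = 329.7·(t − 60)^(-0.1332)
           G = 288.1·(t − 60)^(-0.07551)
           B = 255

0.860

At 7622 K (t = 76.22):
  R = 329.7·(76.22 − 60)^(-0.1332) = 329.7·16.22^(-0.1332) = 329.7·0.68996 = 227.478.
At 11021 K (t = 110.21):
  R = 329.7·(110.21 − 60)^(-0.1332) = 329.7·50.21^(-0.1332) = 329.7·0.59355 = 195.692.
Gain = 195.692 / 227.478 = 0.8603 → 0.860.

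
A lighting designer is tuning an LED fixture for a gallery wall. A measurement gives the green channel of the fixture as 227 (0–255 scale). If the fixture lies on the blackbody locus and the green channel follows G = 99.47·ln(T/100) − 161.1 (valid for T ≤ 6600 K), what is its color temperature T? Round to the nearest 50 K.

ln t = (227 + 161.1) / 99.47 = 3.9017.
t = e^3.9017 = 49.485.
T = 100·t = 4949 K → 4950 K to the nearest 50 K.

4950 K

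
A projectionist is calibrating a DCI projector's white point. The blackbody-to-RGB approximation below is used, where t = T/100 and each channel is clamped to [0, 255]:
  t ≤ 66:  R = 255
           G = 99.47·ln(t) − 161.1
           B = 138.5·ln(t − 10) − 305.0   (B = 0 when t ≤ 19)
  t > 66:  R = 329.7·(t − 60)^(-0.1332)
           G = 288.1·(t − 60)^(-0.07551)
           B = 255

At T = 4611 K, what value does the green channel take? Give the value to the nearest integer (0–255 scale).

220

t = 4611/100 = 46.11; the t ≤ 66 branch applies.
G = 99.47·ln 46.11 − 161.1 = 99.47·3.8310 − 161.1 = 219.973.
Rounded: 220.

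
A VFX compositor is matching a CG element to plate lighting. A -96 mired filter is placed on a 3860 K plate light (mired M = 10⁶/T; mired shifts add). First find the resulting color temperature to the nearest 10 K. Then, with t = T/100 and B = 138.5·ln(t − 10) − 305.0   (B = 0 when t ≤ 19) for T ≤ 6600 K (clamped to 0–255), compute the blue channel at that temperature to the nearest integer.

M_in = 10⁶/3860 = 259.07; M_out = 259.07 + (-96) = 163.07.
T_out = 10⁶/163.07 = 6132.4 K → 6130 K; t = 61.3.
B = 138.5·ln(61.3 − 10) − 305.0 = 138.5·ln 51.3 − 305.0 = 138.5·3.9377 − 305.0 = 240.370.
Rounded: 240.

240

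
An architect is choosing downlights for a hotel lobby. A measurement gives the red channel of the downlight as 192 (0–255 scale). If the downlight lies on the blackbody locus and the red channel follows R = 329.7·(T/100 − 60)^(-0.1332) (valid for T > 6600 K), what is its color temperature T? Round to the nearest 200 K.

11800 K

(t − 60)^(-0.1332) = 192/329.7 = 0.58235.
t − 60 = 0.58235^(1/-0.1332) = 0.58235^(-7.508) = 57.929, so t = 117.929.
T = 100·t = 11793 K → 11800 K to the nearest 200 K.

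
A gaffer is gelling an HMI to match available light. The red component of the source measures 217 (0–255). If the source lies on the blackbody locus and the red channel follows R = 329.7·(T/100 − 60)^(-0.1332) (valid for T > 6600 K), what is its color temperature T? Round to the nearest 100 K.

8300 K

(t − 60)^(-0.1332) = 217/329.7 = 0.65817.
t − 60 = 0.65817^(1/-0.1332) = 0.65817^(-7.508) = 23.110, so t = 83.110.
T = 100·t = 8311 K → 8300 K to the nearest 100 K.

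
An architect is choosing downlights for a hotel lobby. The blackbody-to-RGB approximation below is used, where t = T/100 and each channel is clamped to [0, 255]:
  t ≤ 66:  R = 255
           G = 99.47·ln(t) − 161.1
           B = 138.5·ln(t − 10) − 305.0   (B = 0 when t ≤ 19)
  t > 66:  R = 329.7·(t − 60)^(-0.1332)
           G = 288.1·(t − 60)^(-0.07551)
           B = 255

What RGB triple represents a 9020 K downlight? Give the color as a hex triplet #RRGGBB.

t = 9020/100 = 90.2; the t > 66 branch applies.
R = 329.7·(90.2 − 60)^(-0.1332) = 329.7·30.2^(-0.1332) = 329.7·0.63513 = 209.403.
G = 288.1·(90.2 − 60)^(-0.07551) = 288.1·30.2^(-0.07551) = 288.1·0.77312 = 222.735.
B = 255 by definition for t > 66.
Rounded: (209, 223, 255).
In hex: #D1DFFF.

#D1DFFF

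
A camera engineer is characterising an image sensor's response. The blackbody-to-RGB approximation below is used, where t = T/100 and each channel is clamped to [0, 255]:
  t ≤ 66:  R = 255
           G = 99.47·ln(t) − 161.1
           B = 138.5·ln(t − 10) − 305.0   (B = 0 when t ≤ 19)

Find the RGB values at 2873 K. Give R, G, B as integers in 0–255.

R=255, G=173, B=101

t = 2873/100 = 28.73; the t ≤ 66 branch applies.
R = 255 by definition for t ≤ 66.
G = 99.47·ln 28.73 − 161.1 = 99.47·3.3579 − 161.1 = 172.914.
B = 138.5·ln(28.73 − 10) − 305.0 = 138.5·ln 18.73 − 305.0 = 138.5·2.9301 − 305.0 = 100.823.
Rounded: (255, 173, 101).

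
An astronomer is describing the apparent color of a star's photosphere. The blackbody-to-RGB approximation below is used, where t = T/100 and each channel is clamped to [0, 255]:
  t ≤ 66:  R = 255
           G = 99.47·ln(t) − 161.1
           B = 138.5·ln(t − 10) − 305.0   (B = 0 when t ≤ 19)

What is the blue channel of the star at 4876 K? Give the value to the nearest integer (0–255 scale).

202

t = 4876/100 = 48.76; the t ≤ 66 branch applies.
B = 138.5·ln(48.76 − 10) − 305.0 = 138.5·ln 38.76 − 305.0 = 138.5·3.6574 − 305.0 = 201.548.
Rounded: 202.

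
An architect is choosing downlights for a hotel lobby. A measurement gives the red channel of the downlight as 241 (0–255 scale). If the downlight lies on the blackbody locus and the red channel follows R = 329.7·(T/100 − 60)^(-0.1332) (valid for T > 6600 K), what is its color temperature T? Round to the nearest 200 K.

(t − 60)^(-0.1332) = 241/329.7 = 0.73097.
t − 60 = 0.73097^(1/-0.1332) = 0.73097^(-7.508) = 10.514, so t = 70.514.
T = 100·t = 7051 K → 7000 K to the nearest 200 K.

7000 K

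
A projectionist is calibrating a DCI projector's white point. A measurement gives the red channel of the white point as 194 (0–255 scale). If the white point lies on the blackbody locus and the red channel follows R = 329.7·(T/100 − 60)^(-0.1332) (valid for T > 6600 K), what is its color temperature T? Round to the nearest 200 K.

11400 K

(t − 60)^(-0.1332) = 194/329.7 = 0.58841.
t − 60 = 0.58841^(1/-0.1332) = 0.58841^(-7.508) = 53.593, so t = 113.593.
T = 100·t = 11359 K → 11400 K to the nearest 200 K.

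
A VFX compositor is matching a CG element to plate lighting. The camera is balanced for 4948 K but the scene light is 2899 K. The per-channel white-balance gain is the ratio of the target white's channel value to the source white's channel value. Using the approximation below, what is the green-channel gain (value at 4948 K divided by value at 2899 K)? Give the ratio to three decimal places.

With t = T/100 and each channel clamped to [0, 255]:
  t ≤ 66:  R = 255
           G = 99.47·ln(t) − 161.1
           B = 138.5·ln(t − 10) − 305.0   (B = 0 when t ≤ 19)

At 2899 K (t = 28.99):
  G = 99.47·ln 28.99 − 161.1 = 99.47·3.3670 − 161.1 = 173.811.
At 4948 K (t = 49.48):
  G = 99.47·ln 49.48 − 161.1 = 99.47·3.9016 − 161.1 = 226.989.
Gain = 226.989 / 173.811 = 1.3060 → 1.306.

1.306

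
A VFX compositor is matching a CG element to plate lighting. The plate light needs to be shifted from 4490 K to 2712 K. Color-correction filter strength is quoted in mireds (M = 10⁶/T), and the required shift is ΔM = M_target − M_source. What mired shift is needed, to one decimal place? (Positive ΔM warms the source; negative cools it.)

M_source = 10⁶/4490 = 222.717; M_target = 10⁶/2712 = 368.732.
ΔM = 368.732 − 222.717 = 146.014 → +146.0 mireds, a warming shift.

+146.0 mireds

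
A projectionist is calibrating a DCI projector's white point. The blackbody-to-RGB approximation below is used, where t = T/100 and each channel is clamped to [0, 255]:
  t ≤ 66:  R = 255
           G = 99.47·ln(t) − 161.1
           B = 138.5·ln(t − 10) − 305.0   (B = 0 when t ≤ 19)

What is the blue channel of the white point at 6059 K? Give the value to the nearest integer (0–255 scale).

238

t = 6059/100 = 60.59; the t ≤ 66 branch applies.
B = 138.5·ln(60.59 − 10) − 305.0 = 138.5·ln 50.59 − 305.0 = 138.5·3.9238 − 305.0 = 238.440.
Rounded: 238.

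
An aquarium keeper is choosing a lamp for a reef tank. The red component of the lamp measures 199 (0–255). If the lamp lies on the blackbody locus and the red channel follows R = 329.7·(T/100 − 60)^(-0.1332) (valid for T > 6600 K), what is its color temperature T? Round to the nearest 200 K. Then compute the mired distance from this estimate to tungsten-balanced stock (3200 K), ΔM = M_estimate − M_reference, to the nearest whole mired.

-216 mireds

(t − 60)^(-0.1332) = 199/329.7 = 0.60358.
t − 60 = 0.60358^(1/-0.1332) = 0.60358^(-7.508) = 44.273, so t = 104.273.
T = 100·t = 10427 K → 10400 K to the nearest 200 K.
M_estimate = 10⁶/10400 = 96.15; M_reference = 10⁶/3200 = 312.50.
ΔM = 96.15 − 312.50 = -216.35 → -216 mireds.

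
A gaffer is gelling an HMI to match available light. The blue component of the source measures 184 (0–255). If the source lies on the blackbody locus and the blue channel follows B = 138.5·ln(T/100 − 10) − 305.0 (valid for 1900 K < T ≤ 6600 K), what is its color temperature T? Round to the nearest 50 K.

ln(t − 10) = (184 + 305.0) / 138.5 = 3.5307.
t − 10 = e^3.5307 = 34.147, so t = 44.147.
T = 100·t = 4415 K → 4400 K to the nearest 50 K.

4400 K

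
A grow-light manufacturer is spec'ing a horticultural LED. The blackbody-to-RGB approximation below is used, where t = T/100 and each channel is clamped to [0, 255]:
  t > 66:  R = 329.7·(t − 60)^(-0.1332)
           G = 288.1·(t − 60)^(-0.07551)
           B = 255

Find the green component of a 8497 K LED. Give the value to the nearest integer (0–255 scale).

226

t = 8497/100 = 84.97; the t > 66 branch applies.
G = 288.1·(84.97 − 60)^(-0.07551) = 288.1·24.97^(-0.07551) = 288.1·0.78430 = 225.956.
Rounded: 226.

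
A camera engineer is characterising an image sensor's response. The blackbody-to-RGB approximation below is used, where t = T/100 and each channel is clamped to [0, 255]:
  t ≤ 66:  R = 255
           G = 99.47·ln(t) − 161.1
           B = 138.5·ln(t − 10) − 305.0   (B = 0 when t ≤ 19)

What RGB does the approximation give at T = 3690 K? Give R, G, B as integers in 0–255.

t = 3690/100 = 36.9; the t ≤ 66 branch applies.
R = 255 by definition for t ≤ 66.
G = 99.47·ln 36.9 − 161.1 = 99.47·3.6082 − 161.1 = 197.809.
B = 138.5·ln(36.9 − 10) − 305.0 = 138.5·ln 26.9 − 305.0 = 138.5·3.2921 − 305.0 = 150.959.
Rounded: (255, 198, 151).

R=255, G=198, B=151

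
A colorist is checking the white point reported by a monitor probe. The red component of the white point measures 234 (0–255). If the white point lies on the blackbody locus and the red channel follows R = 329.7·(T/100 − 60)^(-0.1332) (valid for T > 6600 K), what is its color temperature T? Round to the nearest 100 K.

7300 K

(t − 60)^(-0.1332) = 234/329.7 = 0.70974.
t − 60 = 0.70974^(1/-0.1332) = 0.70974^(-7.508) = 13.119, so t = 73.119.
T = 100·t = 7312 K → 7300 K to the nearest 100 K.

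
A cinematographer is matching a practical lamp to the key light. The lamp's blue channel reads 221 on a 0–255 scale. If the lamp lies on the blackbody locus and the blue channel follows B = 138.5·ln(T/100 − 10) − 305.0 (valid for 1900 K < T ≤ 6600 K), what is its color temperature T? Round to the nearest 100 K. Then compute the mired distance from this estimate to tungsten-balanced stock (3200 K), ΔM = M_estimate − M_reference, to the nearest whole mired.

-131 mireds

ln(t − 10) = (221 + 305.0) / 138.5 = 3.7978.
t − 10 = e^3.7978 = 44.604, so t = 54.604.
T = 100·t = 5460 K → 5500 K to the nearest 100 K.
M_estimate = 10⁶/5500 = 181.82; M_reference = 10⁶/3200 = 312.50.
ΔM = 181.82 − 312.50 = -130.68 → -131 mireds.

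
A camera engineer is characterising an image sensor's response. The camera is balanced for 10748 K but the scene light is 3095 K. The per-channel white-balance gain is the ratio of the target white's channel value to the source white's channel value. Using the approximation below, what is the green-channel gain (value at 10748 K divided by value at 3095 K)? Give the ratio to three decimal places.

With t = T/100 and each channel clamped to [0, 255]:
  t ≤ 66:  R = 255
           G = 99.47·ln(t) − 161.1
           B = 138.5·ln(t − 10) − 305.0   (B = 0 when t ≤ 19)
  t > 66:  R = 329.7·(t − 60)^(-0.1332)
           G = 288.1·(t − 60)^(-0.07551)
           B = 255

1.194

At 3095 K (t = 30.95):
  G = 99.47·ln 30.95 − 161.1 = 99.47·3.4324 − 161.1 = 180.318.
At 10748 K (t = 107.48):
  G = 288.1·(107.48 − 60)^(-0.07551) = 288.1·47.48^(-0.07551) = 288.1·0.74715 = 215.253.
Gain = 215.253 / 180.318 = 1.1937 → 1.194.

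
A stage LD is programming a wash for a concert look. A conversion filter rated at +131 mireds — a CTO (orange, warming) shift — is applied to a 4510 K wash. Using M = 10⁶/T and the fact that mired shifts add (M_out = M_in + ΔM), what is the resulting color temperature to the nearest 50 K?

2850 K

M_in = 10⁶/4510 = 221.73 mireds.
M_out = 221.73 + (+131) = 352.73 mireds.
T_out = 10⁶/352.73 = 2835.0 K → 2850 K.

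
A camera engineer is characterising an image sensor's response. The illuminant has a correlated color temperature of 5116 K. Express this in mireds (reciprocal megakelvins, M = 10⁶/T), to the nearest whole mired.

M = 10⁶ / 5116 = 195.465 → 195 mireds.

195 mireds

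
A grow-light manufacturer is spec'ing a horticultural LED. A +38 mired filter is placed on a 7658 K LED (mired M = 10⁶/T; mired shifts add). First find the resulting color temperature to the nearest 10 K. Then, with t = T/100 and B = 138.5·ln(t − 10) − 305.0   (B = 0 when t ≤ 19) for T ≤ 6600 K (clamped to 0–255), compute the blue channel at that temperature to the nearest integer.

M_in = 10⁶/7658 = 130.58; M_out = 130.58 + (+38) = 168.58.
T_out = 10⁶/168.58 = 5931.8 K → 5930 K; t = 59.3.
B = 138.5·ln(59.3 − 10) − 305.0 = 138.5·ln 49.3 − 305.0 = 138.5·3.8979 − 305.0 = 234.862.
Rounded: 235.

235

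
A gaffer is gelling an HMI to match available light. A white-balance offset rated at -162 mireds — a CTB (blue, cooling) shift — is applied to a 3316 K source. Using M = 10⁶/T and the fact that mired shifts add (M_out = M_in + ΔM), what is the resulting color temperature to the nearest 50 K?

7150 K

M_in = 10⁶/3316 = 301.57 mireds.
M_out = 301.57 + (-162) = 139.57 mireds.
T_out = 10⁶/139.57 = 7165.0 K → 7150 K.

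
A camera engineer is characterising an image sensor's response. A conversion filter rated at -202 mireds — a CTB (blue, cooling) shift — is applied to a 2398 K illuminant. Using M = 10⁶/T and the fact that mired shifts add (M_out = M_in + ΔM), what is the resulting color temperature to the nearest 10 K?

4650 K

M_in = 10⁶/2398 = 417.01 mireds.
M_out = 417.01 + (-202) = 215.01 mireds.
T_out = 10⁶/215.01 = 4650.9 K → 4650 K.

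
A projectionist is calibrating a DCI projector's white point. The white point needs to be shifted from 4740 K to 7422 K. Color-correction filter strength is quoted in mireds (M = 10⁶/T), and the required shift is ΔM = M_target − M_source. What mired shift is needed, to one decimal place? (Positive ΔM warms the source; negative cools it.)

M_source = 10⁶/4740 = 210.970; M_target = 10⁶/7422 = 134.735.
ΔM = 134.735 − 210.970 = -76.236 → -76.2 mireds, a cooling shift.

-76.2 mireds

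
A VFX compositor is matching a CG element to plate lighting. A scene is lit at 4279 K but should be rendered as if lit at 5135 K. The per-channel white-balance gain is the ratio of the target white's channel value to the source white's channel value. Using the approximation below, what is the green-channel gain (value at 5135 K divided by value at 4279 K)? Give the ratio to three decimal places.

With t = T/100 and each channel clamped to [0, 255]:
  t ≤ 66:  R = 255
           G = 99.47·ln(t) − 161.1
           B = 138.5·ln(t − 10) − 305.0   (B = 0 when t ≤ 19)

At 4279 K (t = 42.79):
  G = 99.47·ln 42.79 − 161.1 = 99.47·3.7563 − 161.1 = 212.540.
At 5135 K (t = 51.35):
  G = 99.47·ln 51.35 − 161.1 = 99.47·3.9387 − 161.1 = 230.679.
Gain = 230.679 / 212.540 = 1.0853 → 1.085.

1.085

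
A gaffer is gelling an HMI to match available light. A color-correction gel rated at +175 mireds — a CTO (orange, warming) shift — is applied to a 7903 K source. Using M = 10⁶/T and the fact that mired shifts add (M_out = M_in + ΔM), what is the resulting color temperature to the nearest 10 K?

3320 K

M_in = 10⁶/7903 = 126.53 mireds.
M_out = 126.53 + (+175) = 301.53 mireds.
T_out = 10⁶/301.53 = 3316.4 K → 3320 K.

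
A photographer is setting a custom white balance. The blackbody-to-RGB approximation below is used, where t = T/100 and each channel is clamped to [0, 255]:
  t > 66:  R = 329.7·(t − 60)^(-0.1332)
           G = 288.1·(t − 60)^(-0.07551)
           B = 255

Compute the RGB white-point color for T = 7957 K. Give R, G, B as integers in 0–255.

R=222, G=230, B=255

t = 7957/100 = 79.57; the t > 66 branch applies.
R = 329.7·(79.57 − 60)^(-0.1332) = 329.7·19.57^(-0.1332) = 329.7·0.67291 = 221.860.
G = 288.1·(79.57 − 60)^(-0.07551) = 288.1·19.57^(-0.07551) = 288.1·0.79886 = 230.152.
B = 255 by definition for t > 66.
Rounded: (222, 230, 255).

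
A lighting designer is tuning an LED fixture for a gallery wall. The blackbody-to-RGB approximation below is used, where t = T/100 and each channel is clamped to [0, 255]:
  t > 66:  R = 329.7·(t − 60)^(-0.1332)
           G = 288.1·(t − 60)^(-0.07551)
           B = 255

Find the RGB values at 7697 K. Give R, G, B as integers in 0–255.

t = 7697/100 = 76.97; the t > 66 branch applies.
R = 329.7·(76.97 − 60)^(-0.1332) = 329.7·16.97^(-0.1332) = 329.7·0.68581 = 226.113.
G = 288.1·(76.97 − 60)^(-0.07551) = 288.1·16.97^(-0.07551) = 288.1·0.80751 = 232.643.
B = 255 by definition for t > 66.
Rounded: (226, 233, 255).

R=226, G=233, B=255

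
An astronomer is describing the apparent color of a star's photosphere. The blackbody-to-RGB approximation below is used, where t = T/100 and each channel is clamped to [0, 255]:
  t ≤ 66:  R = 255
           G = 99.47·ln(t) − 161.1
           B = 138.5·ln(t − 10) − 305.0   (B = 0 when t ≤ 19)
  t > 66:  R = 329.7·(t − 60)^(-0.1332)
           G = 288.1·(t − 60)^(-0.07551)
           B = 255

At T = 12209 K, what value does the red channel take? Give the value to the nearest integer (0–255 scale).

190

t = 12209/100 = 122.09; the t > 66 branch applies.
R = 329.7·(122.09 − 60)^(-0.1332) = 329.7·62.09^(-0.1332) = 329.7·0.57699 = 190.234.
Rounded: 190.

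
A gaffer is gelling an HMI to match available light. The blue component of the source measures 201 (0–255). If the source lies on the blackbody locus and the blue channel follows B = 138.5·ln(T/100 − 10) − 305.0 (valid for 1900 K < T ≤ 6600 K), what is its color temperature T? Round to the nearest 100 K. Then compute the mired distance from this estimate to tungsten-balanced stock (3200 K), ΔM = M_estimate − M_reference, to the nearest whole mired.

ln(t − 10) = (201 + 305.0) / 138.5 = 3.6534.
t − 10 = e^3.6534 = 38.607, so t = 48.607.
T = 100·t = 4861 K → 4900 K to the nearest 100 K.
M_estimate = 10⁶/4900 = 204.08; M_reference = 10⁶/3200 = 312.50.
ΔM = 204.08 − 312.50 = -108.42 → -108 mireds.

-108 mireds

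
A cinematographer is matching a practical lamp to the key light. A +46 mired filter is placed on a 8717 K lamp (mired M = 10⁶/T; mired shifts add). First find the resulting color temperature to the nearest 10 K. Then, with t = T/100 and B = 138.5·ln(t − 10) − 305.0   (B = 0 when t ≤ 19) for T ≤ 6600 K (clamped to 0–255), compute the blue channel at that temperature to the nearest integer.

243

M_in = 10⁶/8717 = 114.72; M_out = 114.72 + (+46) = 160.72.
T_out = 10⁶/160.72 = 6222.1 K → 6220 K; t = 62.2.
B = 138.5·ln(62.2 − 10) − 305.0 = 138.5·ln 52.2 − 305.0 = 138.5·3.9551 − 305.0 = 242.779.
Rounded: 243.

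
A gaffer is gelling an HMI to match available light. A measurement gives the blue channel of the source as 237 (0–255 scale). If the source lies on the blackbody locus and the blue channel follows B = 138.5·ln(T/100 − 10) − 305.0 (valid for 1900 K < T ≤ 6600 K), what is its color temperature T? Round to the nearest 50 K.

6000 K

ln(t − 10) = (237 + 305.0) / 138.5 = 3.9134.
t − 10 = e^3.9134 = 50.067, so t = 60.067.
T = 100·t = 6007 K → 6000 K to the nearest 50 K.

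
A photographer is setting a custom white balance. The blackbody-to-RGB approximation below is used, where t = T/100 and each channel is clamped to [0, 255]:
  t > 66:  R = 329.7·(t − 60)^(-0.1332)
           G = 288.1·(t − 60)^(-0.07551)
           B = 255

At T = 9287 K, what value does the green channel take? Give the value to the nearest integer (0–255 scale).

221

t = 9287/100 = 92.87; the t > 66 branch applies.
G = 288.1·(92.87 − 60)^(-0.07551) = 288.1·32.87^(-0.07551) = 288.1·0.76819 = 221.314.
Rounded: 221.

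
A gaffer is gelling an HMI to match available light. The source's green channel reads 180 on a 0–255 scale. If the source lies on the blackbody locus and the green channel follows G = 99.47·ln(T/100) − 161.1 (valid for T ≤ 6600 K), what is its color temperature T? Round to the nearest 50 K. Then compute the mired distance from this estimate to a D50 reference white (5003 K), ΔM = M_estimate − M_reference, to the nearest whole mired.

ln t = (180 + 161.1) / 99.47 = 3.4292.
t = e^3.4292 = 30.851.
T = 100·t = 3085 K → 3100 K to the nearest 50 K.
M_estimate = 10⁶/3100 = 322.58; M_reference = 10⁶/5003 = 199.88.
ΔM = 322.58 − 199.88 = 122.70 → +123 mireds.

+123 mireds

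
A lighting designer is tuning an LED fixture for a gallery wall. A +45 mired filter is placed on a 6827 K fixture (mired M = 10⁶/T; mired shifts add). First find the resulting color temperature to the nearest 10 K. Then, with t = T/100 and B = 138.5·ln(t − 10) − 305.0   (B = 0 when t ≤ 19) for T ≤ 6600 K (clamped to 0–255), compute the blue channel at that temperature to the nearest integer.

M_in = 10⁶/6827 = 146.48; M_out = 146.48 + (+45) = 191.48.
T_out = 10⁶/191.48 = 5222.6 K → 5220 K; t = 52.2.
B = 138.5·ln(52.2 − 10) − 305.0 = 138.5·ln 42.2 − 305.0 = 138.5·3.7424 − 305.0 = 213.325.
Rounded: 213.

213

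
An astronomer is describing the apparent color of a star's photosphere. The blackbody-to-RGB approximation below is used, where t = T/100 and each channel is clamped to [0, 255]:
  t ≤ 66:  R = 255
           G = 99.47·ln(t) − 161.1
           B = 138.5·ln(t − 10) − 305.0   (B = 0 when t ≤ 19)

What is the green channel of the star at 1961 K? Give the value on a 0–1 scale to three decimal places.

t = 1961/100 = 19.61; the t ≤ 66 branch applies.
G = 99.47·ln 19.61 − 161.1 = 99.47·2.9760 − 161.1 = 134.927.
On a 0–1 scale: 134.927/255 = 0.5291 → 0.529.

0.529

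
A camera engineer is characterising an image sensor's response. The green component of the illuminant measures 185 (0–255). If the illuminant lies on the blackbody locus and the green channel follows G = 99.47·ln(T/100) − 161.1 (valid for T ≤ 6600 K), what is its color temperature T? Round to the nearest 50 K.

ln t = (185 + 161.1) / 99.47 = 3.4794.
t = e^3.4794 = 32.442.
T = 100·t = 3244 K → 3250 K to the nearest 50 K.

3250 K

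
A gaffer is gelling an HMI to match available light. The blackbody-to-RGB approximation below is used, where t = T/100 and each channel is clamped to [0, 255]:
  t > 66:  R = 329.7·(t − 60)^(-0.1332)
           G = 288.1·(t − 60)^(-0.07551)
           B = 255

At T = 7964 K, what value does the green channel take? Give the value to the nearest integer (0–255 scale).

t = 7964/100 = 79.64; the t > 66 branch applies.
G = 288.1·(79.64 − 60)^(-0.07551) = 288.1·19.64^(-0.07551) = 288.1·0.79865 = 230.090.
Rounded: 230.

230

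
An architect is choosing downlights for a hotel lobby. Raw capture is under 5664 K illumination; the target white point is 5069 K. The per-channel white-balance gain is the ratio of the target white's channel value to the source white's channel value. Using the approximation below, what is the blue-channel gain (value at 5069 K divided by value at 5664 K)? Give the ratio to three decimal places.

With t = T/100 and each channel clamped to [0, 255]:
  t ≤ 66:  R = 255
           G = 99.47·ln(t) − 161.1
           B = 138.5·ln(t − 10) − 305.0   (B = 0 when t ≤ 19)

0.917

At 5664 K (t = 56.64):
  B = 138.5·ln(56.64 − 10) − 305.0 = 138.5·ln 46.64 − 305.0 = 138.5·3.8425 − 305.0 = 227.181.
At 5069 K (t = 50.69):
  B = 138.5·ln(50.69 − 10) − 305.0 = 138.5·ln 40.69 − 305.0 = 138.5·3.7060 − 305.0 = 208.279.
Gain = 208.279 / 227.181 = 0.9168 → 0.917.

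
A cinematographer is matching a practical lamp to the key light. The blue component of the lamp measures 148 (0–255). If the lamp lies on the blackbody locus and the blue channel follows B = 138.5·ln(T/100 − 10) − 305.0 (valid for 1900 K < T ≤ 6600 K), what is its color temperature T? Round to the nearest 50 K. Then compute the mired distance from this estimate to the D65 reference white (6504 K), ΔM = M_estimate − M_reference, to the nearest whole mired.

+120 mireds

ln(t − 10) = (148 + 305.0) / 138.5 = 3.2708.
t − 10 = e^3.2708 = 26.331, so t = 36.331.
T = 100·t = 3633 K → 3650 K to the nearest 50 K.
M_estimate = 10⁶/3650 = 273.97; M_reference = 10⁶/6504 = 153.75.
ΔM = 273.97 − 153.75 = 120.22 → +120 mireds.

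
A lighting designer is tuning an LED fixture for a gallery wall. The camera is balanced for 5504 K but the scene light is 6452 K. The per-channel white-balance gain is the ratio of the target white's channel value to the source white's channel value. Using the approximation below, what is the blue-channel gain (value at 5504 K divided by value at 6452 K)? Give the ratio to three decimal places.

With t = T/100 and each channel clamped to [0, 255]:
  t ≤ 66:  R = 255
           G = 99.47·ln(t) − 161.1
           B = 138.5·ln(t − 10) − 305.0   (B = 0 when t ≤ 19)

0.894

At 6452 K (t = 64.52):
  B = 138.5·ln(64.52 − 10) − 305.0 = 138.5·ln 54.52 − 305.0 = 138.5·3.9986 − 305.0 = 248.802.
At 5504 K (t = 55.04):
  B = 138.5·ln(55.04 − 10) − 305.0 = 138.5·ln 45.04 − 305.0 = 138.5·3.8076 − 305.0 = 222.346.
Gain = 222.346 / 248.802 = 0.8937 → 0.894.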